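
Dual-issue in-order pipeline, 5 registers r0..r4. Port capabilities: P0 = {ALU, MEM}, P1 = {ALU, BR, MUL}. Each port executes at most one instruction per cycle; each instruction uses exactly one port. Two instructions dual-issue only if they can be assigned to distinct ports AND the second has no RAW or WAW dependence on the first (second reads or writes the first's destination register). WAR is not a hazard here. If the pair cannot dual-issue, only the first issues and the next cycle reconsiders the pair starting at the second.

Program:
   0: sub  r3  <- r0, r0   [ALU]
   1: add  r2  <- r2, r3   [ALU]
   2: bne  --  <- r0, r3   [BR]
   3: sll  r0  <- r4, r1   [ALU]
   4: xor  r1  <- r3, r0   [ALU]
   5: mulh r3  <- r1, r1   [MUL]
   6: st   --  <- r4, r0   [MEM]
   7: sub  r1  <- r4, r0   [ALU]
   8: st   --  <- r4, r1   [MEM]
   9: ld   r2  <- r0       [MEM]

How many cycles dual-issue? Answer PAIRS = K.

0. sub @i0  | RAW r3
1. add;bne @i1/i2  | pair
2. sll @i3  | RAW r0
3. xor @i4  | RAW r1
4. mulh;st @i5/i6  | pair
5. sub @i7  | RAW r1
6. st @i8  | no-port MEM/MEM
7. ld @i9  | tail

PAIRS = 2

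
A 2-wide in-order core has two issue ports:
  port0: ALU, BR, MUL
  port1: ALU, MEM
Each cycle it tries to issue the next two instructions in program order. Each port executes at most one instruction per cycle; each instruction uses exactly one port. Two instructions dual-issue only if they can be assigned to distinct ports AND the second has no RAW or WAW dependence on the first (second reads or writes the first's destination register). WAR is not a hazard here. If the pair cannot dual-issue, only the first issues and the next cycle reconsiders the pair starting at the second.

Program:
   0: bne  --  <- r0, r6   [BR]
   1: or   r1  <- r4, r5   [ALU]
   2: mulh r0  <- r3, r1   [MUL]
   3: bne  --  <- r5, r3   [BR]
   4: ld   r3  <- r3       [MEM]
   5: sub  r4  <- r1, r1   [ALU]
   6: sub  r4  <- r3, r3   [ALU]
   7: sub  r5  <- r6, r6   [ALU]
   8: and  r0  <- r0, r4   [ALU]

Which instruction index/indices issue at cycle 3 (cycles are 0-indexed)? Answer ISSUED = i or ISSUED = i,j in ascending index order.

#0 head=0: bne.BR+or.ALU i0+i1 pair
#1 head=2: mulh.MUL i2 no-port MUL/BR
#2 head=3: bne.BR+ld.MEM i3+i4 pair
#3 head=5: sub.ALU i5 WAW r4
#4 head=6: sub.ALU+sub.ALU i6+i7 pair
#5 head=8: and.ALU i8 tail

ISSUED = 5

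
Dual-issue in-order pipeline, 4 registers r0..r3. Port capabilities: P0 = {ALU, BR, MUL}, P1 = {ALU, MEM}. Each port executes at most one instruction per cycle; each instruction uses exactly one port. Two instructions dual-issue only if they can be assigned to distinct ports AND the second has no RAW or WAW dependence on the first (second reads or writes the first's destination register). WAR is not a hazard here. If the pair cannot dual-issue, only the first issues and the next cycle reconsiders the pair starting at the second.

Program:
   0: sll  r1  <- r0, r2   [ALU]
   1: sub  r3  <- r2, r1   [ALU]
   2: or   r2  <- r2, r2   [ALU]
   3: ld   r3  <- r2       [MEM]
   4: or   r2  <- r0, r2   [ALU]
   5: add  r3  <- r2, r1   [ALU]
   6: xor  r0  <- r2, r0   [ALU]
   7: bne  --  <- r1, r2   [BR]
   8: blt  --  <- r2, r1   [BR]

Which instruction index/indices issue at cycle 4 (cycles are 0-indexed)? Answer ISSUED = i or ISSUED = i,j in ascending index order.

  cy0 -> i0 (sll) RAW r1
  cy1 -> i1,i2 (sub;or) 2-wide
  cy2 -> i3,i4 (ld;or) 2-wide
  cy3 -> i5,i6 (add;xor) 2-wide
  cy4 -> i7 (bne) no-port BR/BR
  cy5 -> i8 (blt) tail

ISSUED = 7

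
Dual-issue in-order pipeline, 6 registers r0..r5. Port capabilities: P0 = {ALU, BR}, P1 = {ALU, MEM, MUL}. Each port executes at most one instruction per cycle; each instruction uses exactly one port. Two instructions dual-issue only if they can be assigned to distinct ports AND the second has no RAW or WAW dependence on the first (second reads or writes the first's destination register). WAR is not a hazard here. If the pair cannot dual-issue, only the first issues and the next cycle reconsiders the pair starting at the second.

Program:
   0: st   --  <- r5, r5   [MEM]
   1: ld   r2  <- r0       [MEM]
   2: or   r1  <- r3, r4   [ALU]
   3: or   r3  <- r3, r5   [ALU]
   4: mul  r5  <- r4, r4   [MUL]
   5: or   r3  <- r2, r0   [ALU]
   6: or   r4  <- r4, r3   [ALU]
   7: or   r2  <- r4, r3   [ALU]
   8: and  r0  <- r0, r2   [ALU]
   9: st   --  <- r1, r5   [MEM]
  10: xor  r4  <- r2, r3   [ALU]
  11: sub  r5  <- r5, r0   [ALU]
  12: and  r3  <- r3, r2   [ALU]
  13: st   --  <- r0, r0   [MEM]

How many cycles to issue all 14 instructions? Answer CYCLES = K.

[0] i0  st.MEM  -- no-port MEM/MEM
[1] i1&i2  ld.MEM/or.ALU  -- pair
[2] i3&i4  or.ALU/mul.MUL  -- pair
[3] i5  or.ALU  -- RAW r3
[4] i6  or.ALU  -- RAW r4
[5] i7  or.ALU  -- RAW r2
[6] i8&i9  and.ALU/st.MEM  -- pair
[7] i10&i11  xor.ALU/sub.ALU  -- pair
[8] i12&i13  and.ALU/st.MEM  -- pair

CYCLES = 9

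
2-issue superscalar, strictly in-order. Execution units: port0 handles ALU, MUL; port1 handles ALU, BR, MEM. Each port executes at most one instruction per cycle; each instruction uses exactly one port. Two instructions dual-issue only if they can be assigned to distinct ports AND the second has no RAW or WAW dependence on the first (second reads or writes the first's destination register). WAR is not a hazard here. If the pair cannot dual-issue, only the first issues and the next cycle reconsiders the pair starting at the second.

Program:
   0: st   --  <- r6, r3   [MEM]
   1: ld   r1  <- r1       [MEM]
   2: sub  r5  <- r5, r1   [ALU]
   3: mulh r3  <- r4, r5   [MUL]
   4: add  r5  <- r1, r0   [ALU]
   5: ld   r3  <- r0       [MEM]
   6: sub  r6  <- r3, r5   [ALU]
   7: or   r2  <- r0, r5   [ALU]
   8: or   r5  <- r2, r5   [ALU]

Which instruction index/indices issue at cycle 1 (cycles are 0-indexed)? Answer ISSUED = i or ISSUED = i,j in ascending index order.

0. st @i0  | no-port MEM/MEM
1. ld @i1  | RAW r1
2. sub @i2  | RAW r5
3. mulh+add @i3+i4  | 2-wide
4. ld @i5  | RAW r3
5. sub+or @i6+i7  | 2-wide
6. or @i8  | tail

ISSUED = 1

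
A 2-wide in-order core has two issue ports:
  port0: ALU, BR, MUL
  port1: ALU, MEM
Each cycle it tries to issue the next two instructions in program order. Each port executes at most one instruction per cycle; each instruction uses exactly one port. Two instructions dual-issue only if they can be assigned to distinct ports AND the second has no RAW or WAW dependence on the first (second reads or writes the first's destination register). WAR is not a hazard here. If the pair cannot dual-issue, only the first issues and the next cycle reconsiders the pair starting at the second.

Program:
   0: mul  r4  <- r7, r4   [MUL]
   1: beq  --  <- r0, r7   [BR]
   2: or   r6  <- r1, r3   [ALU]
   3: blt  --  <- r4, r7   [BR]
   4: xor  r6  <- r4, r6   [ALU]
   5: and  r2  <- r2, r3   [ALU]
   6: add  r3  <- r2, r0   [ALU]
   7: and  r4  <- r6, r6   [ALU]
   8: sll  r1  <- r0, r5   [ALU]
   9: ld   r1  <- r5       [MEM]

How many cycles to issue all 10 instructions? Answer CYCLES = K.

CYCLES = 7

  cy0 -> i0 (mul) no-port MUL/BR
  cy1 -> i1/i2 (beq+or) pair
  cy2 -> i3/i4 (blt+xor) pair
  cy3 -> i5 (and) RAW r2
  cy4 -> i6/i7 (add+and) pair
  cy5 -> i8 (sll) WAW r1
  cy6 -> i9 (ld) tail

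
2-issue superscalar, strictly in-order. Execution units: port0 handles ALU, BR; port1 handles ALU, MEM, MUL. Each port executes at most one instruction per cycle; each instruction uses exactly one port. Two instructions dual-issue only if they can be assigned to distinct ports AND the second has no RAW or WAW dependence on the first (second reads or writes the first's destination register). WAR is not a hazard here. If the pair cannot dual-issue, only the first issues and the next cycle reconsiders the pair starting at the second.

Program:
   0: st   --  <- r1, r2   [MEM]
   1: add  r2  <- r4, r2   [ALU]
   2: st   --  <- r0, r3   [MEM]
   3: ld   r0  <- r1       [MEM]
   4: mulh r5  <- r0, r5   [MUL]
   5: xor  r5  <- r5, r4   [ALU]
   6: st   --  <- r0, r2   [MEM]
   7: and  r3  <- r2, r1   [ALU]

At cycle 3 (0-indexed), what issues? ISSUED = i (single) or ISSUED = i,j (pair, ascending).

t=0 i0&i1:st.MEM/add.ALU ; pair
t=1 i2:st.MEM ; no-port MEM/MEM
t=2 i3:ld.MEM ; no-port MEM/MUL
t=3 i4:mulh.MUL ; RAW+WAW r5
t=4 i5&i6:xor.ALU/st.MEM ; pair
t=5 i7:and.ALU ; tail

ISSUED = 4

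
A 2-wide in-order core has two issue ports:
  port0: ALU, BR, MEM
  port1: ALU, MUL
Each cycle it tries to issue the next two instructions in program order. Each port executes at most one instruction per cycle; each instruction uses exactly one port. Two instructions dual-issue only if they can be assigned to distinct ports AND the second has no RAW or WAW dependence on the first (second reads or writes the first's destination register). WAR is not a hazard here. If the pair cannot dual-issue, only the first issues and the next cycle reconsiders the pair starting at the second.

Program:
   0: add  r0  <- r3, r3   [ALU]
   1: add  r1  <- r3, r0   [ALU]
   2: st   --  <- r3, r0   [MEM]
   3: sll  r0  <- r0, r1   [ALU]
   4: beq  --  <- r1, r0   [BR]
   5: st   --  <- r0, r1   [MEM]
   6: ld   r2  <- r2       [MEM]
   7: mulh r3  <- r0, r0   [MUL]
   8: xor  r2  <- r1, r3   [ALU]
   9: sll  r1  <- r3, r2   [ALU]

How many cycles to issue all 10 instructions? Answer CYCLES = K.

CYCLES = 8

#0 head=0: add.ALU i0 RAW r0
#1 head=1: add.ALU/st.MEM i1&i2 pair
#2 head=3: sll.ALU i3 RAW r0
#3 head=4: beq.BR i4 no-port BR/MEM
#4 head=5: st.MEM i5 no-port MEM/MEM
#5 head=6: ld.MEM/mulh.MUL i6&i7 pair
#6 head=8: xor.ALU i8 RAW r2
#7 head=9: sll.ALU i9 tail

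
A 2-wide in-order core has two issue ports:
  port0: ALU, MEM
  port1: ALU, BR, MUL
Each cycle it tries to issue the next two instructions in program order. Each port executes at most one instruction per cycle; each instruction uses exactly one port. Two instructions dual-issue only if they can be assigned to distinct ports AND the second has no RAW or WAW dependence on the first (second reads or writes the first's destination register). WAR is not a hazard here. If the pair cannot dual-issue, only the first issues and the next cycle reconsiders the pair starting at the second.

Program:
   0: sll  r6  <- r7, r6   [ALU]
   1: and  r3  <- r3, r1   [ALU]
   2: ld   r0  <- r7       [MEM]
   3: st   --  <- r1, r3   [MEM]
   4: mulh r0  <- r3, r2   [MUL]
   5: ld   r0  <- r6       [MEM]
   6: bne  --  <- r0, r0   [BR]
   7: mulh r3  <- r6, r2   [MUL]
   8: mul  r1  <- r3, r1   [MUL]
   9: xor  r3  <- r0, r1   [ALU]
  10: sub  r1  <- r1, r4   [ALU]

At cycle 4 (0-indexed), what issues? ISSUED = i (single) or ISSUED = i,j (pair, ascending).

ISSUED = 6

[0] i0+i1  sll+and  -- pair
[1] i2  ld  -- no-port MEM/MEM
[2] i3+i4  st+mulh  -- pair
[3] i5  ld  -- RAW r0
[4] i6  bne  -- no-port BR/MUL
[5] i7  mulh  -- no-port MUL/MUL
[6] i8  mul  -- RAW r1
[7] i9+i10  xor+sub  -- pair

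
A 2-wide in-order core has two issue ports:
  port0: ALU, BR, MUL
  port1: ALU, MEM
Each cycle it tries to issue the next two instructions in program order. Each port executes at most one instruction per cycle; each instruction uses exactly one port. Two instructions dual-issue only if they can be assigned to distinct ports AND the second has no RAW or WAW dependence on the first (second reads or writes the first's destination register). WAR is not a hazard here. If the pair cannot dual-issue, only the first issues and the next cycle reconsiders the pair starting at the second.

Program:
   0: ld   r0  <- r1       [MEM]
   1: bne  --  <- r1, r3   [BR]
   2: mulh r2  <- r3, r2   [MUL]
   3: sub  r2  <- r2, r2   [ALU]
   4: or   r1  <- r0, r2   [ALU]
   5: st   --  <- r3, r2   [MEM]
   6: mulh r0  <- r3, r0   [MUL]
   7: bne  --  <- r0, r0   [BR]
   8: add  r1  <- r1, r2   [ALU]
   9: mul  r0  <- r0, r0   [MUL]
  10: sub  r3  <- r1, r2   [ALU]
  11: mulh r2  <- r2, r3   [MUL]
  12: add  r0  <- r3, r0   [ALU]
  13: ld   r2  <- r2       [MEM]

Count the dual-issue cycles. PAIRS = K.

PAIRS = 5

#0 head=0: ld;bne i0&i1 pair
#1 head=2: mulh i2 RAW+WAW r2
#2 head=3: sub i3 RAW r2
#3 head=4: or;st i4&i5 pair
#4 head=6: mulh i6 no-port MUL/BR
#5 head=7: bne;add i7&i8 pair
#6 head=9: mul;sub i9&i10 pair
#7 head=11: mulh;add i11&i12 pair
#8 head=13: ld i13 tail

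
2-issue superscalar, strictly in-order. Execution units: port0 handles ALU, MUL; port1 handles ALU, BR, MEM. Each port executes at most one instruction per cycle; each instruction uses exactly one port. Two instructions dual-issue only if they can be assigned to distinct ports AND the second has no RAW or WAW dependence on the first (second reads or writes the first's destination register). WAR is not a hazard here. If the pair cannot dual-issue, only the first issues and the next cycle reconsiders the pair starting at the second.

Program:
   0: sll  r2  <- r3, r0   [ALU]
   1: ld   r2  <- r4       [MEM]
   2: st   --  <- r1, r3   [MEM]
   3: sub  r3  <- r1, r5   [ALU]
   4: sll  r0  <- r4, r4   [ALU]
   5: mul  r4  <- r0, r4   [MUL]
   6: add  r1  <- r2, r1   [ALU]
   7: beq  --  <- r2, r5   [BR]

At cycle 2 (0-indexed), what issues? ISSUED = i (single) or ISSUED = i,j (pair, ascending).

ISSUED = 2,3

c0: i0 sll  WAW r2
c1: i1 ld  no-port MEM/MEM
c2: i2,i3 st;sub  2-wide
c3: i4 sll  RAW r0
c4: i5,i6 mul;add  2-wide
c5: i7 beq  tail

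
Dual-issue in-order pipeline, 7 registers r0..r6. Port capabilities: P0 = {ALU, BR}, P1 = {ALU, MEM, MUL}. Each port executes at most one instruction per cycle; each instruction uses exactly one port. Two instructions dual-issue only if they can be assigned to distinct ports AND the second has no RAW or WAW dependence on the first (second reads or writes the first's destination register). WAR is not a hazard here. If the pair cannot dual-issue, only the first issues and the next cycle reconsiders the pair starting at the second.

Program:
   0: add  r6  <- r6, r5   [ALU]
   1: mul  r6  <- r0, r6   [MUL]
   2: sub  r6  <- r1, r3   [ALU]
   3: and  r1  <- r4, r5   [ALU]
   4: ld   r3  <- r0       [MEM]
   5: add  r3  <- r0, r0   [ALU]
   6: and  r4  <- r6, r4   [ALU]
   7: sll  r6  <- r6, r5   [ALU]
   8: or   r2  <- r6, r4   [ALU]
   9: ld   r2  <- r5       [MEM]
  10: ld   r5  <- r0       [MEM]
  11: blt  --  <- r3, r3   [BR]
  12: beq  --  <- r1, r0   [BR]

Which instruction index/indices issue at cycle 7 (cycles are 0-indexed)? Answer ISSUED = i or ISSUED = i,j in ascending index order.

ISSUED = 9

  cy0 -> i0 (add) RAW+WAW r6
  cy1 -> i1 (mul) WAW r6
  cy2 -> i2+i3 (sub and) pair
  cy3 -> i4 (ld) WAW r3
  cy4 -> i5+i6 (add and) pair
  cy5 -> i7 (sll) RAW r6
  cy6 -> i8 (or) WAW r2
  cy7 -> i9 (ld) no-port MEM/MEM
  cy8 -> i10+i11 (ld blt) pair
  cy9 -> i12 (beq) tail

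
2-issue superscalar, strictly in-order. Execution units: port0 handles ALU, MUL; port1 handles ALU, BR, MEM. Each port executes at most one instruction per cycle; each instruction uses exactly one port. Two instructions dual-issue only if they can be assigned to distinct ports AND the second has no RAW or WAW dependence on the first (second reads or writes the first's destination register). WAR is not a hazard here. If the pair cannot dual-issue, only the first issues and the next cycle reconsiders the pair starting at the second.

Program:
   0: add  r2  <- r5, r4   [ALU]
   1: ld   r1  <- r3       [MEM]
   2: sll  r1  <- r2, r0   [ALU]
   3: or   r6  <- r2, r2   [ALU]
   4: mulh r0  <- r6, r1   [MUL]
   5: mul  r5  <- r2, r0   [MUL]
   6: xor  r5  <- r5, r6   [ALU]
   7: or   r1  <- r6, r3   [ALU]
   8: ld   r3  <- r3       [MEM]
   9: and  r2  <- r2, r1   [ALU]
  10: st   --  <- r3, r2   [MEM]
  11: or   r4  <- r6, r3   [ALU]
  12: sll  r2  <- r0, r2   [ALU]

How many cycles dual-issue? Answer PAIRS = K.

  cy0 -> i0/i1 (add ld) 2-wide
  cy1 -> i2/i3 (sll or) 2-wide
  cy2 -> i4 (mulh) no-port MUL/MUL
  cy3 -> i5 (mul) RAW+WAW r5
  cy4 -> i6/i7 (xor or) 2-wide
  cy5 -> i8/i9 (ld and) 2-wide
  cy6 -> i10/i11 (st or) 2-wide
  cy7 -> i12 (sll) tail

PAIRS = 5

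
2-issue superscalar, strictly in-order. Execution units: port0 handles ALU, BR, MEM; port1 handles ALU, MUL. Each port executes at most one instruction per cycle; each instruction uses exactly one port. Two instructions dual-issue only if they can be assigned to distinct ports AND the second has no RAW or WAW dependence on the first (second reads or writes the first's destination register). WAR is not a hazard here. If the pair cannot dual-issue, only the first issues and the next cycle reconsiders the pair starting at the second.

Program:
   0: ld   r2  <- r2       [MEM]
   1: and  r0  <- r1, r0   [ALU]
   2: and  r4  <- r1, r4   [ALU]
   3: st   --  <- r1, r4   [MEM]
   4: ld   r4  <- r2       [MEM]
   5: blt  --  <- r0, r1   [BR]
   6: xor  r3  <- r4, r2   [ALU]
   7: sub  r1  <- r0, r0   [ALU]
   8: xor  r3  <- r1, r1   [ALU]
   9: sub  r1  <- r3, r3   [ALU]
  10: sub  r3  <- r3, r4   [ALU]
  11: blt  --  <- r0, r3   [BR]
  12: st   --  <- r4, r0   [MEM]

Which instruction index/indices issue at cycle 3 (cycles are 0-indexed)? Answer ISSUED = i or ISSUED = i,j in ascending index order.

ISSUED = 4

  cy0 -> i0&i1 (ld.MEM and.ALU) 2-wide
  cy1 -> i2 (and.ALU) RAW r4
  cy2 -> i3 (st.MEM) no-port MEM/MEM
  cy3 -> i4 (ld.MEM) no-port MEM/BR
  cy4 -> i5&i6 (blt.BR xor.ALU) 2-wide
  cy5 -> i7 (sub.ALU) RAW r1
  cy6 -> i8 (xor.ALU) RAW r3
  cy7 -> i9&i10 (sub.ALU sub.ALU) 2-wide
  cy8 -> i11 (blt.BR) no-port BR/MEM
  cy9 -> i12 (st.MEM) tail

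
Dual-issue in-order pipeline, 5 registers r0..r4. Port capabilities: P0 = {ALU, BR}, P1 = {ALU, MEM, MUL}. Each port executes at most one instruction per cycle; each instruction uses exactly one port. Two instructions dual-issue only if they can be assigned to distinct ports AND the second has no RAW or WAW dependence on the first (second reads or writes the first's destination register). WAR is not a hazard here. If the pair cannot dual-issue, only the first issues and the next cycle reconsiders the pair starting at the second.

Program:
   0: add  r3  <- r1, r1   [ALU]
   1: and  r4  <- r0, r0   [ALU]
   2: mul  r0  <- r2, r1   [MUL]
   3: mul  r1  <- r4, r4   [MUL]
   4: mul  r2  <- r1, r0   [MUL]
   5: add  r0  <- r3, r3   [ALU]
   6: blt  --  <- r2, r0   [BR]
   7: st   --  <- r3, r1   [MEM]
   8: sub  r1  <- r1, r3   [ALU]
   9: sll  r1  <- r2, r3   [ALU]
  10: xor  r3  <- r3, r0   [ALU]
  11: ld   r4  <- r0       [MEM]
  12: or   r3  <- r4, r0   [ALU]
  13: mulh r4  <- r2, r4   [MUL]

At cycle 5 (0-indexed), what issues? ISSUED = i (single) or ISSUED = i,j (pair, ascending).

ISSUED = 8

  cy0 -> i0/i1 (add;and) 2-wide
  cy1 -> i2 (mul) no-port MUL/MUL
  cy2 -> i3 (mul) no-port MUL/MUL
  cy3 -> i4/i5 (mul;add) 2-wide
  cy4 -> i6/i7 (blt;st) 2-wide
  cy5 -> i8 (sub) WAW r1
  cy6 -> i9/i10 (sll;xor) 2-wide
  cy7 -> i11 (ld) RAW r4
  cy8 -> i12/i13 (or;mulh) 2-wide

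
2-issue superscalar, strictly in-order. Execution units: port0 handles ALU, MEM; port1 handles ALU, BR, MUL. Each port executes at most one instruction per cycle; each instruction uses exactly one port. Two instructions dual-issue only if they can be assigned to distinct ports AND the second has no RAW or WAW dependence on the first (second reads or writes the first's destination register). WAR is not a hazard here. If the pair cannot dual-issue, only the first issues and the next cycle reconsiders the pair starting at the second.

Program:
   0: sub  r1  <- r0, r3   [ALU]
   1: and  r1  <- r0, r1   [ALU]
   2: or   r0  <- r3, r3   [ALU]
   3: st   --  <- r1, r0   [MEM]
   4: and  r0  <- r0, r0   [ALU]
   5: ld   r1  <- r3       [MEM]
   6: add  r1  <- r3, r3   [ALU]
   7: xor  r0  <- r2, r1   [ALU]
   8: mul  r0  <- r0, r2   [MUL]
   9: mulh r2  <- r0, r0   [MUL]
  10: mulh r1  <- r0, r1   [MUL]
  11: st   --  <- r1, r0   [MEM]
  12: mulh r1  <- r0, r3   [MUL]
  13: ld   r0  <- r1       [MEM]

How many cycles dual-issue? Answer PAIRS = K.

PAIRS = 3

t=0 i0:sub.ALU ; RAW+WAW r1
t=1 i1+i2:and.ALU;or.ALU ; dual
t=2 i3+i4:st.MEM;and.ALU ; dual
t=3 i5:ld.MEM ; WAW r1
t=4 i6:add.ALU ; RAW r1
t=5 i7:xor.ALU ; RAW+WAW r0
t=6 i8:mul.MUL ; no-port MUL/MUL
t=7 i9:mulh.MUL ; no-port MUL/MUL
t=8 i10:mulh.MUL ; RAW r1
t=9 i11+i12:st.MEM;mulh.MUL ; dual
t=10 i13:ld.MEM ; tail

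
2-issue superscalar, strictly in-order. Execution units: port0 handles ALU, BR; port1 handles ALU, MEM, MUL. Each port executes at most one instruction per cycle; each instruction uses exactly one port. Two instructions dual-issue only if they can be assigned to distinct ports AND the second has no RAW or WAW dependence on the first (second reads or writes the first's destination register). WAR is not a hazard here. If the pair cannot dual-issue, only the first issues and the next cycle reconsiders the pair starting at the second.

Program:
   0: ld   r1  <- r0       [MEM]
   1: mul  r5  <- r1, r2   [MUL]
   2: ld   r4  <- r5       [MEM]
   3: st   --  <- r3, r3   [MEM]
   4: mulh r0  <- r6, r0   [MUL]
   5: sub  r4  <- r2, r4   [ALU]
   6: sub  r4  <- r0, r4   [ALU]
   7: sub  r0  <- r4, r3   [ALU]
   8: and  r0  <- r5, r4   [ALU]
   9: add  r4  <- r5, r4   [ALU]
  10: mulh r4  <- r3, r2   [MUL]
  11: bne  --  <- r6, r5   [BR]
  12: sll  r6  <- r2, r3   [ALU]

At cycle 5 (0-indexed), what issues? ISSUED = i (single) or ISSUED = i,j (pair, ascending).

#0 head=0: ld i0 no-port MEM/MUL
#1 head=1: mul i1 no-port MUL/MEM
#2 head=2: ld i2 no-port MEM/MEM
#3 head=3: st i3 no-port MEM/MUL
#4 head=4: mulh sub i4/i5 2-wide
#5 head=6: sub i6 RAW r4
#6 head=7: sub i7 WAW r0
#7 head=8: and add i8/i9 2-wide
#8 head=10: mulh bne i10/i11 2-wide
#9 head=12: sll i12 tail

ISSUED = 6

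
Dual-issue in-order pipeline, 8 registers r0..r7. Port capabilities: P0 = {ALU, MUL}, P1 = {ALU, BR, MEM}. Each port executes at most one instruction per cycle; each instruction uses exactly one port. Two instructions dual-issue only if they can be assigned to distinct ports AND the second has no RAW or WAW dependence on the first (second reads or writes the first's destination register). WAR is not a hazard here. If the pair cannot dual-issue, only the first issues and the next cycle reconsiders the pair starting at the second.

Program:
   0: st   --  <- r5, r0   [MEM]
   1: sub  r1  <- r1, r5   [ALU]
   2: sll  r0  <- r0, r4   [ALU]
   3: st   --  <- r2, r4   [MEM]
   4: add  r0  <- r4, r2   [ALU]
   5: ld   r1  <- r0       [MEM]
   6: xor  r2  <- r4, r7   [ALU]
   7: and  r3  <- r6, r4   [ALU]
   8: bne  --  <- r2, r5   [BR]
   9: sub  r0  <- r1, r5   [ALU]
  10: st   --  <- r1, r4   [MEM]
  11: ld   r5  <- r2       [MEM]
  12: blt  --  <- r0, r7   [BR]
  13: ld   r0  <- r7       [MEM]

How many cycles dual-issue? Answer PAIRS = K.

t=0 i0&i1:st;sub ; pair
t=1 i2&i3:sll;st ; pair
t=2 i4:add ; RAW r0
t=3 i5&i6:ld;xor ; pair
t=4 i7&i8:and;bne ; pair
t=5 i9&i10:sub;st ; pair
t=6 i11:ld ; no-port MEM/BR
t=7 i12:blt ; no-port BR/MEM
t=8 i13:ld ; tail

PAIRS = 5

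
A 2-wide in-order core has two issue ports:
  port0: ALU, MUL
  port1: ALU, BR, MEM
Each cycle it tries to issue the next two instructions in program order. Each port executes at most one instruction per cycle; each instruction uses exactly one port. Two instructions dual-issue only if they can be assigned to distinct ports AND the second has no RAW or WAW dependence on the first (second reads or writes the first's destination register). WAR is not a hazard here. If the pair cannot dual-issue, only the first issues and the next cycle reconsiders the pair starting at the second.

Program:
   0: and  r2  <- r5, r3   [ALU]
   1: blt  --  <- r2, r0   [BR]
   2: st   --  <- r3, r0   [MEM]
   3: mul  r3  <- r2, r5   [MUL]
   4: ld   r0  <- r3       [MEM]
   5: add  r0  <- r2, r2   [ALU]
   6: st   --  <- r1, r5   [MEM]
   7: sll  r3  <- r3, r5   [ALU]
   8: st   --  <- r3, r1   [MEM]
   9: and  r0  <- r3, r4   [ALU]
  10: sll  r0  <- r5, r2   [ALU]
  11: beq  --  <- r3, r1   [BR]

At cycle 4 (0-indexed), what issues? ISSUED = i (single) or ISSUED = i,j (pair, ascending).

ISSUED = 5,6

[0] i0  and  -- RAW r2
[1] i1  blt  -- no-port BR/MEM
[2] i2&i3  st+mul  -- pair
[3] i4  ld  -- WAW r0
[4] i5&i6  add+st  -- pair
[5] i7  sll  -- RAW r3
[6] i8&i9  st+and  -- pair
[7] i10&i11  sll+beq  -- pair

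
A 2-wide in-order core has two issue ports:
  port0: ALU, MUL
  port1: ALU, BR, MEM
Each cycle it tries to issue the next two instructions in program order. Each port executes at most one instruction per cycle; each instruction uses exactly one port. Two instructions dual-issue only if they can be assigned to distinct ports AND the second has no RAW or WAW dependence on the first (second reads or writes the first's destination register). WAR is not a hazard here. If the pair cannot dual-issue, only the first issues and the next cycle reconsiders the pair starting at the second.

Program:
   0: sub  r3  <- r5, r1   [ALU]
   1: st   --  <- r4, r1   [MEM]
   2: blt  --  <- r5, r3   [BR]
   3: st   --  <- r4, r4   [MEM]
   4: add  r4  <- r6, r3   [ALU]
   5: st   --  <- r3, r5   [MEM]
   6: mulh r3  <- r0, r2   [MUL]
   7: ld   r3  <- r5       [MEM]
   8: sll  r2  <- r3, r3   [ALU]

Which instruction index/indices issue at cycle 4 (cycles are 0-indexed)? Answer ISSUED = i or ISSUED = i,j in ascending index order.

ISSUED = 7

  cy0 -> i0+i1 (sub/st) 2-wide
  cy1 -> i2 (blt) no-port BR/MEM
  cy2 -> i3+i4 (st/add) 2-wide
  cy3 -> i5+i6 (st/mulh) 2-wide
  cy4 -> i7 (ld) RAW r3
  cy5 -> i8 (sll) tail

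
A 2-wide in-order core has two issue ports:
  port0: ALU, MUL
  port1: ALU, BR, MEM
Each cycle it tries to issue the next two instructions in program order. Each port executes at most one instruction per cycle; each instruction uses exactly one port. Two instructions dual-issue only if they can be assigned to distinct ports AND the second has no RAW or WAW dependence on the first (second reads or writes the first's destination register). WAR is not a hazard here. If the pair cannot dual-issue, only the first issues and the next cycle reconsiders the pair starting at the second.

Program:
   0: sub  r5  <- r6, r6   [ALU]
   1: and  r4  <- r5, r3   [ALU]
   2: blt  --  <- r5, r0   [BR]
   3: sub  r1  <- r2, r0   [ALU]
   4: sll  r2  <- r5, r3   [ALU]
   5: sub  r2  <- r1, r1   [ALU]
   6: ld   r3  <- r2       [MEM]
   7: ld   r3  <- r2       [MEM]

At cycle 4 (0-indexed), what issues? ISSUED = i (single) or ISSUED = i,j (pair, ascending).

  cy0 -> i0 (sub) RAW r5
  cy1 -> i1&i2 (and;blt) 2-wide
  cy2 -> i3&i4 (sub;sll) 2-wide
  cy3 -> i5 (sub) RAW r2
  cy4 -> i6 (ld) no-port MEM/MEM
  cy5 -> i7 (ld) tail

ISSUED = 6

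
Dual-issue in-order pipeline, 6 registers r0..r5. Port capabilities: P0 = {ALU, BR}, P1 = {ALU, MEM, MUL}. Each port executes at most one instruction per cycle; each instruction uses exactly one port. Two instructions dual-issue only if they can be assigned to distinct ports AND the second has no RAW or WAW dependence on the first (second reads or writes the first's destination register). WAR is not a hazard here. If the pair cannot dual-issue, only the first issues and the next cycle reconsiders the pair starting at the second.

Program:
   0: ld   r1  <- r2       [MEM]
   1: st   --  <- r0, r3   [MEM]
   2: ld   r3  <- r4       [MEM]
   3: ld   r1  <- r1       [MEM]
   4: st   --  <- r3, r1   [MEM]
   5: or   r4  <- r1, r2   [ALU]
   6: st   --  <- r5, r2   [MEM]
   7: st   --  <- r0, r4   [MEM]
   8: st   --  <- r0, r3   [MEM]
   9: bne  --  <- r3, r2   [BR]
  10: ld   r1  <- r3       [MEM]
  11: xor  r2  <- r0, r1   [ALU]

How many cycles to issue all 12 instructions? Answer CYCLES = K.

CYCLES = 10

[0] i0  ld.MEM  -- no-port MEM/MEM
[1] i1  st.MEM  -- no-port MEM/MEM
[2] i2  ld.MEM  -- no-port MEM/MEM
[3] i3  ld.MEM  -- no-port MEM/MEM
[4] i4/i5  st.MEM or.ALU  -- 2-wide
[5] i6  st.MEM  -- no-port MEM/MEM
[6] i7  st.MEM  -- no-port MEM/MEM
[7] i8/i9  st.MEM bne.BR  -- 2-wide
[8] i10  ld.MEM  -- RAW r1
[9] i11  xor.ALU  -- tail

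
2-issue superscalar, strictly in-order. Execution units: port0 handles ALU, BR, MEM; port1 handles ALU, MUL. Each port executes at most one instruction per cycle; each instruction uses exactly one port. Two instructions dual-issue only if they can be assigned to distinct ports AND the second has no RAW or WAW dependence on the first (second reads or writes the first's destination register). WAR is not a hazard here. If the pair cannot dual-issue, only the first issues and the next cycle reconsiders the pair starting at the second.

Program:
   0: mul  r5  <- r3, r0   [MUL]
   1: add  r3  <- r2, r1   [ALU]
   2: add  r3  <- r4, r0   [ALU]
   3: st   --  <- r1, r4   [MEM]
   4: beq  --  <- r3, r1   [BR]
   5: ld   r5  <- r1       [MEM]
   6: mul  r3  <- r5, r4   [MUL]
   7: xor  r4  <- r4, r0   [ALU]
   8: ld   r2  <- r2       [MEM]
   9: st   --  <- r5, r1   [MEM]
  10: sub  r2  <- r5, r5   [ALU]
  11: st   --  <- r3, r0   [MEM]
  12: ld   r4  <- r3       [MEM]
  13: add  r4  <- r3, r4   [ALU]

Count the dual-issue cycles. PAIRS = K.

t=0 i0,i1:mul.MUL+add.ALU ; 2-wide
t=1 i2,i3:add.ALU+st.MEM ; 2-wide
t=2 i4:beq.BR ; no-port BR/MEM
t=3 i5:ld.MEM ; RAW r5
t=4 i6,i7:mul.MUL+xor.ALU ; 2-wide
t=5 i8:ld.MEM ; no-port MEM/MEM
t=6 i9,i10:st.MEM+sub.ALU ; 2-wide
t=7 i11:st.MEM ; no-port MEM/MEM
t=8 i12:ld.MEM ; RAW+WAW r4
t=9 i13:add.ALU ; tail

PAIRS = 4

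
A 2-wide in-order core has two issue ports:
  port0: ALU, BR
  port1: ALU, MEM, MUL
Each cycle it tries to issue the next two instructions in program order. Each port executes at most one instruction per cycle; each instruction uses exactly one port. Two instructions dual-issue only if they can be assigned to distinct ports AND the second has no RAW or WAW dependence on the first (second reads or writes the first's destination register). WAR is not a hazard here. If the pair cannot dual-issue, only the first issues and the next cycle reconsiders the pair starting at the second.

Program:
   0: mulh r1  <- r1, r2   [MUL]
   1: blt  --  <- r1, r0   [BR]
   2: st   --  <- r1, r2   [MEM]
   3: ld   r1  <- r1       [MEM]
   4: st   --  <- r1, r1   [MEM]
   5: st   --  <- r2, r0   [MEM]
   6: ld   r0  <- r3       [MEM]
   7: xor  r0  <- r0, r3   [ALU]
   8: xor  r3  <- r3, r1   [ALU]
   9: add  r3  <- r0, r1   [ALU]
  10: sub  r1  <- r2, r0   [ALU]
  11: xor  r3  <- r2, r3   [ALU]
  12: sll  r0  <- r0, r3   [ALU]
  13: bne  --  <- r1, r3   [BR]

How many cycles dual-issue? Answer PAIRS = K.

  cy0 -> i0 (mulh.MUL) RAW r1
  cy1 -> i1/i2 (blt.BR+st.MEM) dual
  cy2 -> i3 (ld.MEM) no-port MEM/MEM
  cy3 -> i4 (st.MEM) no-port MEM/MEM
  cy4 -> i5 (st.MEM) no-port MEM/MEM
  cy5 -> i6 (ld.MEM) RAW+WAW r0
  cy6 -> i7/i8 (xor.ALU+xor.ALU) dual
  cy7 -> i9/i10 (add.ALU+sub.ALU) dual
  cy8 -> i11 (xor.ALU) RAW r3
  cy9 -> i12/i13 (sll.ALU+bne.BR) dual

PAIRS = 4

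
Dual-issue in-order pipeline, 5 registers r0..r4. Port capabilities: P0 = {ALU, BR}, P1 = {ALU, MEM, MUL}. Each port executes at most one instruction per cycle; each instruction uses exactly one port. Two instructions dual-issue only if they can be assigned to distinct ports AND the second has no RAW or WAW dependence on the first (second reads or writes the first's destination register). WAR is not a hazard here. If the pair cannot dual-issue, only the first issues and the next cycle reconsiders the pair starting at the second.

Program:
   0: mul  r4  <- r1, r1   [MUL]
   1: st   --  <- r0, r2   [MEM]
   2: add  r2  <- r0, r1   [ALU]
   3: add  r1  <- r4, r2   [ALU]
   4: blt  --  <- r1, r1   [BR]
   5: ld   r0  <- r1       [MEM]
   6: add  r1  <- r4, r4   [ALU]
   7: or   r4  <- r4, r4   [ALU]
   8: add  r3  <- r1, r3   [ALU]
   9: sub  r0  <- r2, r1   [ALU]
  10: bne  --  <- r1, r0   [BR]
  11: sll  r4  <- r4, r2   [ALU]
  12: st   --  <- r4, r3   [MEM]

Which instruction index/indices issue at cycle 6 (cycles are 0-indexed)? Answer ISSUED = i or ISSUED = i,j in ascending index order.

ISSUED = 10,11

#0 head=0: mul.MUL i0 no-port MUL/MEM
#1 head=1: st.MEM;add.ALU i1/i2 2-wide
#2 head=3: add.ALU i3 RAW r1
#3 head=4: blt.BR;ld.MEM i4/i5 2-wide
#4 head=6: add.ALU;or.ALU i6/i7 2-wide
#5 head=8: add.ALU;sub.ALU i8/i9 2-wide
#6 head=10: bne.BR;sll.ALU i10/i11 2-wide
#7 head=12: st.MEM i12 tail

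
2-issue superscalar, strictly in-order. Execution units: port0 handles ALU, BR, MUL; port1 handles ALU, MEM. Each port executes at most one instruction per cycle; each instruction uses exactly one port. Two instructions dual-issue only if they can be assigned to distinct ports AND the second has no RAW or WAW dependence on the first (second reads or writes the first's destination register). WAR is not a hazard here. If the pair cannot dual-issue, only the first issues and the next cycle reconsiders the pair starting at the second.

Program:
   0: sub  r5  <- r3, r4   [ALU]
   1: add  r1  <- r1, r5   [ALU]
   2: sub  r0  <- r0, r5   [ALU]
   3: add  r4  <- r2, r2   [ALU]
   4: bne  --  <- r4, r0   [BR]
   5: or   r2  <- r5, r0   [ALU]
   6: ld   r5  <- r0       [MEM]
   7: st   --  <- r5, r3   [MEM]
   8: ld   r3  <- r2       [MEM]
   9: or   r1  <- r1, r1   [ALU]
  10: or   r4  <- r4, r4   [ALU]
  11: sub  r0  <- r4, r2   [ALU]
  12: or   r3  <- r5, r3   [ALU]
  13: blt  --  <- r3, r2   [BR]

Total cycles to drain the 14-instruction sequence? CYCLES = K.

[0] i0  sub  -- RAW r5
[1] i1,i2  add;sub  -- pair
[2] i3  add  -- RAW r4
[3] i4,i5  bne;or  -- pair
[4] i6  ld  -- no-port MEM/MEM
[5] i7  st  -- no-port MEM/MEM
[6] i8,i9  ld;or  -- pair
[7] i10  or  -- RAW r4
[8] i11,i12  sub;or  -- pair
[9] i13  blt  -- tail

CYCLES = 10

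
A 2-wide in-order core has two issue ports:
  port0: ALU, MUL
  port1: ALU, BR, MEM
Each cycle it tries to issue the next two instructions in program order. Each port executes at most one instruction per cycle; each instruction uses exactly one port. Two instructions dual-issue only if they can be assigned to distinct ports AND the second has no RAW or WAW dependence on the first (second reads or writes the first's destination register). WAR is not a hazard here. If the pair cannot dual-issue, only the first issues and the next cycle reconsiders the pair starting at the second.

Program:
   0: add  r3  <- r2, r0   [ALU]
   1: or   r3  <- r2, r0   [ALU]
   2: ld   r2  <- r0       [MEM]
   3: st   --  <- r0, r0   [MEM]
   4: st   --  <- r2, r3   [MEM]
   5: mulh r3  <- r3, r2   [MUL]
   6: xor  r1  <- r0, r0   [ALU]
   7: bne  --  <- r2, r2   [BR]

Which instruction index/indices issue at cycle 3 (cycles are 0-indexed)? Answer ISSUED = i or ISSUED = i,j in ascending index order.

ISSUED = 4,5

0. add @i0  | WAW r3
1. or+ld @i1/i2  | dual
2. st @i3  | no-port MEM/MEM
3. st+mulh @i4/i5  | dual
4. xor+bne @i6/i7  | dual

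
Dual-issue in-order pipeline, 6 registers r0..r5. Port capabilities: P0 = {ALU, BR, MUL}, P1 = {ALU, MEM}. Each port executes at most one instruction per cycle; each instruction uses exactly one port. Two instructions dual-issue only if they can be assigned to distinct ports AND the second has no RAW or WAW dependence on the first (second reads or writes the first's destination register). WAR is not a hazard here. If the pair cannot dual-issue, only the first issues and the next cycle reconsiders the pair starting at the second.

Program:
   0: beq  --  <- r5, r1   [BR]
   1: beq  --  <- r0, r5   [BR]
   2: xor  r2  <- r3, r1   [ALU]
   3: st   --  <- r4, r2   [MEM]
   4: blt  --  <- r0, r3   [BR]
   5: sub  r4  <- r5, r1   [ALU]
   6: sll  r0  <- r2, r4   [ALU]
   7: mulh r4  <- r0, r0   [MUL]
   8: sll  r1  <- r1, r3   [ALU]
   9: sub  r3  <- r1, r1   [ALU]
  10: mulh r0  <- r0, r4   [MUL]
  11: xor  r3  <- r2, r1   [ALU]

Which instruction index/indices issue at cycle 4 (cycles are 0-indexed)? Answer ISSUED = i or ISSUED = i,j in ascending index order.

ISSUED = 6

#0 head=0: beq i0 no-port BR/BR
#1 head=1: beq/xor i1,i2 dual
#2 head=3: st/blt i3,i4 dual
#3 head=5: sub i5 RAW r4
#4 head=6: sll i6 RAW r0
#5 head=7: mulh/sll i7,i8 dual
#6 head=9: sub/mulh i9,i10 dual
#7 head=11: xor i11 tail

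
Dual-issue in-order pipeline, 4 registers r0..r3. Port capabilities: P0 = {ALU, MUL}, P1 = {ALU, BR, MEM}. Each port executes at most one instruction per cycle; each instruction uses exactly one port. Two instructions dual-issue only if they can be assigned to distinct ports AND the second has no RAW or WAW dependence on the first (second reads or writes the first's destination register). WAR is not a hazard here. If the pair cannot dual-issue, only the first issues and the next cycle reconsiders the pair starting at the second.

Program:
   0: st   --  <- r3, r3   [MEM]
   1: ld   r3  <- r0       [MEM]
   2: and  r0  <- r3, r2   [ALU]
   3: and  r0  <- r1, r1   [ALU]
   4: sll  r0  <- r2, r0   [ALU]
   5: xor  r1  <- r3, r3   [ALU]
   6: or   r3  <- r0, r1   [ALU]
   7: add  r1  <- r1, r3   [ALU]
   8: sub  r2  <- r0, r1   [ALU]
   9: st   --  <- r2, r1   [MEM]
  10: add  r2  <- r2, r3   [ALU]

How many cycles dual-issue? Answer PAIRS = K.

PAIRS = 2

t=0 i0:st.MEM ; no-port MEM/MEM
t=1 i1:ld.MEM ; RAW r3
t=2 i2:and.ALU ; WAW r0
t=3 i3:and.ALU ; RAW+WAW r0
t=4 i4,i5:sll.ALU+xor.ALU ; dual
t=5 i6:or.ALU ; RAW r3
t=6 i7:add.ALU ; RAW r1
t=7 i8:sub.ALU ; RAW r2
t=8 i9,i10:st.MEM+add.ALU ; dual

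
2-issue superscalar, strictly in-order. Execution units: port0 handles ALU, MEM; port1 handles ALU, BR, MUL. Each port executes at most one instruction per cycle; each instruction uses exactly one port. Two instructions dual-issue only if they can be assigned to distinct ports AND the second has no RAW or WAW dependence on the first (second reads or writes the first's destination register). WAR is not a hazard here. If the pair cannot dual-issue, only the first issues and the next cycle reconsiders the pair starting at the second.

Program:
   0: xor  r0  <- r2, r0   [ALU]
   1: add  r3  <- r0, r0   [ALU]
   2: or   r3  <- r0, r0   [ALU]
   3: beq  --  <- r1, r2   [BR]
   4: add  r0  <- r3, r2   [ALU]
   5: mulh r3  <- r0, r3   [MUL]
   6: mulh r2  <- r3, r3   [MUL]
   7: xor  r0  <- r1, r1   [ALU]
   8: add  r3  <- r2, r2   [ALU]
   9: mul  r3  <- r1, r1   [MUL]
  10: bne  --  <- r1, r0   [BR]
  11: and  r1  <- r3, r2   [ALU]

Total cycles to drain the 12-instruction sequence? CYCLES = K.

#0 head=0: xor.ALU i0 RAW r0
#1 head=1: add.ALU i1 WAW r3
#2 head=2: or.ALU/beq.BR i2&i3 pair
#3 head=4: add.ALU i4 RAW r0
#4 head=5: mulh.MUL i5 no-port MUL/MUL
#5 head=6: mulh.MUL/xor.ALU i6&i7 pair
#6 head=8: add.ALU i8 WAW r3
#7 head=9: mul.MUL i9 no-port MUL/BR
#8 head=10: bne.BR/and.ALU i10&i11 pair

CYCLES = 9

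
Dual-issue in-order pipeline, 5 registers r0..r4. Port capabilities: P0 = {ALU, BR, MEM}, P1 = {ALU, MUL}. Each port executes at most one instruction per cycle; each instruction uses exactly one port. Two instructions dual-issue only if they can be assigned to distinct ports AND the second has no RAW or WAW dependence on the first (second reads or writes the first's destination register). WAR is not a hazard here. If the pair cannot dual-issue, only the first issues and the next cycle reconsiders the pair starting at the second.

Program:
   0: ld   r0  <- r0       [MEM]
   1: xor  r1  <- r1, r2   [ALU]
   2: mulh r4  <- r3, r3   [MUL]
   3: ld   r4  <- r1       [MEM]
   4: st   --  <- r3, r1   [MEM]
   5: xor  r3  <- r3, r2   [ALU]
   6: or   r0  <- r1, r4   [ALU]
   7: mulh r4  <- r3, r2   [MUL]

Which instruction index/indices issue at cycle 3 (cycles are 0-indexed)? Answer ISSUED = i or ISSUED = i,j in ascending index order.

  cy0 -> i0&i1 (ld.MEM+xor.ALU) 2-wide
  cy1 -> i2 (mulh.MUL) WAW r4
  cy2 -> i3 (ld.MEM) no-port MEM/MEM
  cy3 -> i4&i5 (st.MEM+xor.ALU) 2-wide
  cy4 -> i6&i7 (or.ALU+mulh.MUL) 2-wide

ISSUED = 4,5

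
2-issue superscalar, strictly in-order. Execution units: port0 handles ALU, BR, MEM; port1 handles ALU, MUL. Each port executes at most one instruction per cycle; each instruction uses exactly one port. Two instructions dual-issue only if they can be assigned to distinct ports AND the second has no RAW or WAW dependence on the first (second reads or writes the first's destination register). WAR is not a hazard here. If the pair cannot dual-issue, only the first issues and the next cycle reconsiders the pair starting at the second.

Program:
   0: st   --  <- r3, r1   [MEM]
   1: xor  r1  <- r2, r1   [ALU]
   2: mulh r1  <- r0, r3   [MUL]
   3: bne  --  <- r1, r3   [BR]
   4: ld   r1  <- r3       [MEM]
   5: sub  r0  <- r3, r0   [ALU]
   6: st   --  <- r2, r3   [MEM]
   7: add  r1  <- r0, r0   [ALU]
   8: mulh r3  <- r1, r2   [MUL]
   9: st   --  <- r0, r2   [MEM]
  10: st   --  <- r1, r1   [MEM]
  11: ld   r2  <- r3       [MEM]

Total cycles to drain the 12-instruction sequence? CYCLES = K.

CYCLES = 8

0. st.MEM+xor.ALU @i0&i1  | pair
1. mulh.MUL @i2  | RAW r1
2. bne.BR @i3  | no-port BR/MEM
3. ld.MEM+sub.ALU @i4&i5  | pair
4. st.MEM+add.ALU @i6&i7  | pair
5. mulh.MUL+st.MEM @i8&i9  | pair
6. st.MEM @i10  | no-port MEM/MEM
7. ld.MEM @i11  | tail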